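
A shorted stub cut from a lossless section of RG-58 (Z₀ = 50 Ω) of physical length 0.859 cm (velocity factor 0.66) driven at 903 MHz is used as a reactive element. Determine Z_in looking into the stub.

Z_in ≈ +j12.6 Ω

λ = v/f = 0.66·c / 903 MHz = 0.219 m
βl = 2π·l/λ = 2π × 0.0392 = 14.1°
tan(βl) = 0.251
For a shorted stub, Z_in = jZ_0·tan(βl)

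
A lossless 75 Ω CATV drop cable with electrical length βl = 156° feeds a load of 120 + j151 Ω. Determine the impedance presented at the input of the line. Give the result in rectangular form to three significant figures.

Z_in ≈ 35 + j75.2 Ω

tan(βl) = tan(156°) = -0.445
Z_in = Z_0·(Z_L + jZ_0·tanβl)/(Z_0 + jZ_L·tanβl)
     = 75·(120 + j118)/(142 − j53.4)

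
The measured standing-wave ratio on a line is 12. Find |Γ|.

|Γ| = (S − 1)/(S + 1) = (12 − 1)/(12 + 1) = 11/13

|Γ| ≈ 0.846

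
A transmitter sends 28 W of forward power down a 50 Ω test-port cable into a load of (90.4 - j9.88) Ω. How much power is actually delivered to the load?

|Γ| = |(40.4 − j9.88)/(140.4 − j9.88)| = 0.295
|Γ|² = 0.0873
P_refl = |Γ|²·P_inc = 2.44 W, P_del = (1 − |Γ|²)·P_inc = 25.6 W

P_delivered ≈ 25.6 W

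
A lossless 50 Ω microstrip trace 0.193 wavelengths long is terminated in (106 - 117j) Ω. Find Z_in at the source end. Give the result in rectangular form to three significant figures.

βl = 2π × 0.193 = 69.5°
tan(βl) = tan(69.5°) = 2.67
Z_in = Z_0·(Z_L + jZ_0·tanβl)/(Z_0 + jZ_L·tanβl)
     = 50·(106 + j16.6)/(363 + j283)

Z_in ≈ 10.2 − j5.67 Ω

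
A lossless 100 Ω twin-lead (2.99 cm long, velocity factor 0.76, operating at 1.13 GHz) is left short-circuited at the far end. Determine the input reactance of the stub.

X_in ≈ 134 Ω (inductive)

λ = v/f = 0.76·c / 1.13 GHz = 0.202 m
βl = 2π·l/λ = 2π × 0.148 = 53.3°
tan(βl) = 1.34
For a short-circuited stub, Z_in = jZ_0·tan(βl)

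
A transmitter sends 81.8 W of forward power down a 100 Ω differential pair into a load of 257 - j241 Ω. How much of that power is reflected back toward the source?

P_reflected ≈ 36.5 W

|Γ| = |(157 − j241)/(357 − j241)| = 0.668
|Γ|² = 0.446
P_refl = |Γ|²·P_inc = 36.5 W, P_del = (1 − |Γ|²)·P_inc = 45.3 W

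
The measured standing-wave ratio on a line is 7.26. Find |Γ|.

|Γ| ≈ 0.758

|Γ| = (S − 1)/(S + 1) = (7.26 − 1)/(7.26 + 1) = 6.26/8.26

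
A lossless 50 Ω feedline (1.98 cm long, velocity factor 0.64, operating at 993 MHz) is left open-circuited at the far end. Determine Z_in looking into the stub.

λ = v/f = 0.64·c / 993 MHz = 0.193 m
βl = 2π·l/λ = 2π × 0.102 = 36.9°
tan(βl) = 0.75
For an open-circuited stub, Z_in = −jZ_0·cot(βl) = −jZ_0/tan(βl)

Z_in ≈ −j66.7 Ω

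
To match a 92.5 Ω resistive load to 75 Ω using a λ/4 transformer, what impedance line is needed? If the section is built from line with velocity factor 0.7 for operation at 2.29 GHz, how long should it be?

Z_qwt ≈ 83.3 Ω; length ≈ 2.29 cm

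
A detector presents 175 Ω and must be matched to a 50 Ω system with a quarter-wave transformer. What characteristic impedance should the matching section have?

Z_qwt ≈ 93.5 Ω

Z_qwt = √(Z_0·R_L) = √(50 × 175) = √8750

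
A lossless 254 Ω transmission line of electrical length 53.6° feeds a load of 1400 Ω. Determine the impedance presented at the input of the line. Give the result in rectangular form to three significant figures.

Z_in ≈ 69.9 − j178 Ω

tan(βl) = tan(53.6°) = 1.36
Z_in = Z_0·(Z_L + jZ_0·tanβl)/(Z_0 + jZ_L·tanβl)
     = 254·(1400 + j345)/(254 + j1900)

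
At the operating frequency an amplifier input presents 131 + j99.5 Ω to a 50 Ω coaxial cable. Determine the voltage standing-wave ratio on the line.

VSWR ≈ 4.28

Γ = (Z_L − Z_0)/(Z_L + Z_0) = (81 + j99.5)/(181 + j99.5)
|Γ| = 128/207 = 0.621
VSWR = (1 + |Γ|)/(1 − |Γ|) = 1.62/0.379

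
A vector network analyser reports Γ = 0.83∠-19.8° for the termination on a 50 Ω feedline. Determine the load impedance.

Z_L ≈ 122 − j221 Ω

Z_L = Z_0·(1 + Γ)/(1 − Γ) = 50·(1.78 − j0.281)/(0.219 + j0.281)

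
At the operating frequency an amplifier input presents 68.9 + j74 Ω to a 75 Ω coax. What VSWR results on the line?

Γ = (Z_L − Z_0)/(Z_L + Z_0) = (-6.1 + j74)/(143.9 + j74)
|Γ| = 74.3/162 = 0.459
VSWR = (1 + |Γ|)/(1 − |Γ|) = 1.46/0.541

VSWR ≈ 2.7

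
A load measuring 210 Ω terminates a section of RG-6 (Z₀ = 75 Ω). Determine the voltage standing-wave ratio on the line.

VSWR ≈ 2.8

Γ = (210 − 75)/(210 + 75) = 0.474
VSWR = (1 + 0.474)/(1 − 0.474)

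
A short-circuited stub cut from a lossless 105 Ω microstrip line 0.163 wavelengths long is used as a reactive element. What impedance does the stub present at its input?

βl = 2π × 0.163 = 58.7°
tan(βl) = 1.64
For a short-circuited stub, Z_in = jZ_0·tan(βl)

Z_in ≈ +j173 Ω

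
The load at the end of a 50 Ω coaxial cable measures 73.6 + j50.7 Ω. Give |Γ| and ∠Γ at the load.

Γ ≈ 0.419 ∠ 42.7°

Γ = (Z_L − Z_0)/(Z_L + Z_0) = (23.6 + j50.7)/(123.6 + j50.7)
|Γ| = 55.9/134 = 0.419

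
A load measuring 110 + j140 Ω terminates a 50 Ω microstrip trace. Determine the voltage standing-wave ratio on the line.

VSWR ≈ 6.05

Γ = (Z_L − Z_0)/(Z_L + Z_0) = (60 + j140)/(160 + j140)
|Γ| = 152/213 = 0.716
VSWR = (1 + |Γ|)/(1 − |Γ|) = 1.72/0.284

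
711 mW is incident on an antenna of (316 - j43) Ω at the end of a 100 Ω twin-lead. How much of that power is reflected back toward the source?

P_reflected ≈ 197 mW

|Γ| = |(216 − j43)/(416 − j43)| = 0.527
|Γ|² = 0.277
P_refl = |Γ|²·P_inc = 197 mW, P_del = (1 − |Γ|²)·P_inc = 514 mW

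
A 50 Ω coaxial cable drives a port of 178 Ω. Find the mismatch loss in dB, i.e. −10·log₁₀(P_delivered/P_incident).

mismatch loss ≈ 1.64 dB

Γ = (178 − 50)/(178 + 50) = 0.561
|Γ|² = 0.315, so P_del/P_inc = 1 − |Γ|² = 0.685
ML = −10·log₁₀(1 − |Γ|²)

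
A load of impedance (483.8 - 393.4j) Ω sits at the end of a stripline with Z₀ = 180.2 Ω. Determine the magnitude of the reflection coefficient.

Γ = (Z_L − Z_0)/(Z_L + Z_0) = (303.6 − j393.4)/(664 − j393.4)
|Γ| = 497/772

|Γ| ≈ 0.644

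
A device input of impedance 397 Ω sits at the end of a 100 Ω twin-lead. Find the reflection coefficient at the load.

Γ = 0.598

Γ = (Z_L − Z_0)/(Z_L + Z_0) = (397 − 100)/(397 + 100) = 297/497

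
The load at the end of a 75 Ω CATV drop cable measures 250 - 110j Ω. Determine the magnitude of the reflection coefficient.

|Γ| ≈ 0.602

Γ = (Z_L − Z_0)/(Z_L + Z_0) = (175 − j110)/(325 − j110)
|Γ| = 207/343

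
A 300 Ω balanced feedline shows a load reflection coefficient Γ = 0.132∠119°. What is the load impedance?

Z_L = Z_0·(1 + Γ)/(1 − Γ) = 300·(0.936 + j0.115)/(1.06 − j0.115)

Z_L ≈ 257 + j60.5 Ω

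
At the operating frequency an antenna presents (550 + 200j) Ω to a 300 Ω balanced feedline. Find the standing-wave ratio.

Γ = (Z_L − Z_0)/(Z_L + Z_0) = (250 + j200)/(850 + j200)
|Γ| = 320/873 = 0.367
VSWR = (1 + |Γ|)/(1 − |Γ|) = 1.37/0.633

VSWR ≈ 2.16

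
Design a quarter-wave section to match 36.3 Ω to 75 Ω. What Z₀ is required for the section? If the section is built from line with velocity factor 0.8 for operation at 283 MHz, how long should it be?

Z_qwt ≈ 52.2 Ω; length ≈ 21.2 cm

Z_qwt = √(Z_0·R_L) = √(75 × 36.3) = √2722
λ = 0.8·c/f = 0.848 m, so l = λ/4 = 0.212 m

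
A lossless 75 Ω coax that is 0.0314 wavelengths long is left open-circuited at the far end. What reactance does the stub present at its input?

X_in ≈ -375 Ω (capacitive)

βl = 2π × 0.0314 = 11.3°
tan(βl) = 0.2
For an open-circuited stub, Z_in = −jZ_0·cot(βl) = −jZ_0/tan(βl)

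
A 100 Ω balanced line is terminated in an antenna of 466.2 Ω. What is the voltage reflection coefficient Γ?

Γ = 0.647

Γ = (Z_L − Z_0)/(Z_L + Z_0) = (466.2 − 100)/(466.2 + 100) = 366.2/566.2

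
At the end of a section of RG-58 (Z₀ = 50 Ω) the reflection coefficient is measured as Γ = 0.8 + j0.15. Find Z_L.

Z_L = Z_0·(1 + Γ)/(1 − Γ) = 50·(1.8 + j0.15)/(0.2 − j0.15)

Z_L ≈ 270 + j240 Ω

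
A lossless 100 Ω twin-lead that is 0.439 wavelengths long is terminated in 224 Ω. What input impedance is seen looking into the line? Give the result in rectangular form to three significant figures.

βl = 2π × 0.439 = 158°
tan(βl) = tan(158°) = -0.403
Z_in = Z_0·(Z_L + jZ_0·tanβl)/(Z_0 + jZ_L·tanβl)
     = 100·(224 − j40.3)/(100 − j90.3)

Z_in ≈ 143 + j89.2 Ω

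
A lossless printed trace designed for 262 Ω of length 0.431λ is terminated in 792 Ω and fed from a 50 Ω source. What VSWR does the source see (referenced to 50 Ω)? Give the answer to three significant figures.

βl = 2π × 0.431 = 155°
tan(βl) = -0.463
Z_in = Z_0·(Z_L + jZ_0·tanβl)/(Z_0 + jZ_L·tanβl) = 325 + j334 Ω
Γ_s = (Z_in − Z_s)/(Z_in + Z_s) = (275 + j334)/(375 + j334), |Γ_s| = 0.861
VSWR = (1 + |Γ_s|)/(1 − |Γ_s|)

VSWR ≈ 13.4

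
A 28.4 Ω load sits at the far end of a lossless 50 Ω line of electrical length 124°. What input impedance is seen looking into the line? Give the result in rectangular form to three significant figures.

tan(βl) = tan(124°) = -1.48
Z_in = Z_0·(Z_L + jZ_0·tanβl)/(Z_0 + jZ_L·tanβl)
     = 50·(28.4 − j74.1)/(50 − j42.1)

Z_in ≈ 53.1 − j29.4 Ω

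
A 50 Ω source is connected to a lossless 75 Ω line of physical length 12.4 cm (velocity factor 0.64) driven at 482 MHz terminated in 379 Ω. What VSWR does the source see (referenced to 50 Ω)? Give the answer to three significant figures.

λ = v/f = 0.64·c / 482 MHz = 0.398 m
βl = 2π·l/λ = 2π × 0.311 = 112°
tan(βl) = -2.47
Z_in = Z_0·(Z_L + jZ_0·tanβl)/(Z_0 + jZ_L·tanβl) = 17.2 + j29 Ω
Γ_s = (Z_in − Z_s)/(Z_in + Z_s) = (-32.8 + j29)/(67.2 + j29), |Γ_s| = 0.599
VSWR = (1 + |Γ_s|)/(1 − |Γ_s|)

VSWR ≈ 3.99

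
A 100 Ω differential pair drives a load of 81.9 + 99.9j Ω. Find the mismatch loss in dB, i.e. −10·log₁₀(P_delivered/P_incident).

Γ = (-18.1 + j99.9)/(181.9 + j99.9), |Γ| = 0.489
|Γ|² = 0.239, so P_del/P_inc = 1 − |Γ|² = 0.761
ML = −10·log₁₀(1 − |Γ|²)

mismatch loss ≈ 1.19 dB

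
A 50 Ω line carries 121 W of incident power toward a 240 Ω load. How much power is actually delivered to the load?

P_delivered ≈ 69.1 W

Γ = (240 − 50)/(240 + 50) = 0.655
|Γ|² = 0.429
P_refl = |Γ|²·P_inc = 51.9 W, P_del = (1 − |Γ|²)·P_inc = 69.1 W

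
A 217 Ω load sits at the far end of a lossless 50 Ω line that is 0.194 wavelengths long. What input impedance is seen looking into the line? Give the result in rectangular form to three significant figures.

βl = 2π × 0.194 = 69.8°
tan(βl) = tan(69.8°) = 2.72
Z_in = Z_0·(Z_L + jZ_0·tanβl)/(Z_0 + jZ_L·tanβl)
     = 50·(217 + j136)/(50 + j591)

Z_in ≈ 13 − j17.3 Ω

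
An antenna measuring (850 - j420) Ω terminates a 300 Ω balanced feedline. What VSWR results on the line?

VSWR ≈ 3.6

Γ = (Z_L − Z_0)/(Z_L + Z_0) = (550 − j420)/(1150 − j420)
|Γ| = 692/1220 = 0.565
VSWR = (1 + |Γ|)/(1 − |Γ|) = 1.57/0.435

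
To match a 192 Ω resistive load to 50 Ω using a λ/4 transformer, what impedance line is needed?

Z_qwt ≈ 98 Ω

Z_qwt = √(Z_0·R_L) = √(50 × 192) = √9600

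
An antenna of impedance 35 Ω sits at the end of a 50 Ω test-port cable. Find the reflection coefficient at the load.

Γ = (Z_L − Z_0)/(Z_L + Z_0) = (35 − 50)/(35 + 50) = -15/85

Γ = -0.176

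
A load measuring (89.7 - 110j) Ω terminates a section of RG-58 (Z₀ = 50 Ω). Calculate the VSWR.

VSWR ≈ 4.84

Γ = (Z_L − Z_0)/(Z_L + Z_0) = (39.7 − j110)/(139.7 − j110)
|Γ| = 117/178 = 0.658
VSWR = (1 + |Γ|)/(1 − |Γ|) = 1.66/0.342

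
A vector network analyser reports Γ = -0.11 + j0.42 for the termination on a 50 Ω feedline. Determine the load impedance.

Z_L = Z_0·(1 + Γ)/(1 − Γ) = 50·(0.89 + j0.42)/(1.11 − j0.42)

Z_L ≈ 28.8 + j29.8 Ω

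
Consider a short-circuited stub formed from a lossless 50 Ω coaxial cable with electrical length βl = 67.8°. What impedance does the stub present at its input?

Z_in ≈ +j123 Ω

tan(βl) = 2.45
For a short-circuited stub, Z_in = jZ_0·tan(βl)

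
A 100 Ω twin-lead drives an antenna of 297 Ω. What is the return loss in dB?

RL ≈ 6.09 dB

Γ = (297 − 100)/(297 + 100) = 0.496
RL = −20·log₁₀|Γ| = −20·log₁₀(0.496)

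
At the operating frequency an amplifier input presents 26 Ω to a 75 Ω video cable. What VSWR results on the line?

For a purely resistive load, VSWR = R_L/Z_0 or Z_0/R_L (whichever > 1) = 75/26

VSWR ≈ 2.88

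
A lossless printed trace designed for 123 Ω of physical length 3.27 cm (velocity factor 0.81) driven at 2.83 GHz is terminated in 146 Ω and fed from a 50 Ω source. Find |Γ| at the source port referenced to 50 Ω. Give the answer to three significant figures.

|Γ| ≈ 0.435

λ = v/f = 0.81·c / 2.83 GHz = 0.0859 m
βl = 2π·l/λ = 2π × 0.381 = 137°
tan(βl) = -0.929
Z_in = Z_0·(Z_L + jZ_0·tanβl)/(Z_0 + jZ_L·tanβl) = 123 + j21.1 Ω
Γ_s = (Z_in − Z_s)/(Z_in + Z_s) = (72.7 + j21.1)/(173 + j21.1), |Γ_s| = 0.435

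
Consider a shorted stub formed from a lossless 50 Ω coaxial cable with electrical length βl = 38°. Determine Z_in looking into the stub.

tan(βl) = 0.781
For a shorted stub, Z_in = jZ_0·tan(βl)

Z_in ≈ +j39.1 Ω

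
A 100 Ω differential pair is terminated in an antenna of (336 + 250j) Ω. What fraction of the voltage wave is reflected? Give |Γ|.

|Γ| ≈ 0.684

Γ = (Z_L − Z_0)/(Z_L + Z_0) = (236 + j250)/(436 + j250)
|Γ| = 344/503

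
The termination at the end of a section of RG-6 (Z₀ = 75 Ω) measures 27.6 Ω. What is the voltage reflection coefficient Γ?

Γ = (Z_L − Z_0)/(Z_L + Z_0) = (27.6 − 75)/(27.6 + 75) = -47.4/102.6

Γ = -0.462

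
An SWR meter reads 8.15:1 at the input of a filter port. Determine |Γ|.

|Γ| = (S − 1)/(S + 1) = (8.15 − 1)/(8.15 + 1) = 7.15/9.15

|Γ| ≈ 0.781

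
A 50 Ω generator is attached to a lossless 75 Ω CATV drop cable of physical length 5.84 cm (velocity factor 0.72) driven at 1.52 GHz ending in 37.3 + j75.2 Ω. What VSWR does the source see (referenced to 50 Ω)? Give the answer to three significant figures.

VSWR ≈ 3.17

λ = v/f = 0.72·c / 1.52 GHz = 0.142 m
βl = 2π·l/λ = 2π × 0.411 = 148°
tan(βl) = -0.626
Z_in = Z_0·(Z_L + jZ_0·tanβl)/(Z_0 + jZ_L·tanβl) = 18.9 + j21 Ω
Γ_s = (Z_in − Z_s)/(Z_in + Z_s) = (-31.1 + j21)/(68.9 + j21), |Γ_s| = 0.521
VSWR = (1 + |Γ_s|)/(1 − |Γ_s|)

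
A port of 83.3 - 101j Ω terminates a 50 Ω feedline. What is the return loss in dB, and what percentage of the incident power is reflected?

Γ = (33.3 − j101)/(133.3 − j101), |Γ| = 0.636
RL = −20·log₁₀(0.636) = 3.93 dB
P_refl/P_inc = |Γ|² = 0.404

RL ≈ 3.93 dB; 40.4% of incident power reflected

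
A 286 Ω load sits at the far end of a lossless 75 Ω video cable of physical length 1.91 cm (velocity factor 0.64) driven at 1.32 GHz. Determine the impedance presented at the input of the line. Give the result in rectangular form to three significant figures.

Z_in ≈ 34.4 − j60.9 Ω

λ = v/f = 0.64·c / 1.32 GHz = 0.145 m
βl = 2π·l/λ = 2π × 0.131 = 47.3°
tan(βl) = tan(47.3°) = 1.08
Z_in = Z_0·(Z_L + jZ_0·tanβl)/(Z_0 + jZ_L·tanβl)
     = 75·(286 + j81.2)/(75 + j310)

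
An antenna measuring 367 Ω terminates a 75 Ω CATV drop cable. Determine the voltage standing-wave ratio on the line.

VSWR ≈ 4.89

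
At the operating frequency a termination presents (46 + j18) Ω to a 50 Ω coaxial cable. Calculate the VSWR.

Γ = (Z_L − Z_0)/(Z_L + Z_0) = (-4 + j18)/(96 + j18)
|Γ| = 18.4/97.7 = 0.189
VSWR = (1 + |Γ|)/(1 − |Γ|) = 1.19/0.811

VSWR ≈ 1.47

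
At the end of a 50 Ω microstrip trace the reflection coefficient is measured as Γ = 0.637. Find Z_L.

Z_L ≈ 225 Ω

Z_L = Z_0·(1 + Γ)/(1 − Γ) = 50·(1.64)/(0.363)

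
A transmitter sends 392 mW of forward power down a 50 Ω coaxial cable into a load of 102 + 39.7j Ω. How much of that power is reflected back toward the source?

|Γ| = |(52 + j39.7)/(152 + j39.7)| = 0.416
|Γ|² = 0.173
P_refl = |Γ|²·P_inc = 68 mW, P_del = (1 − |Γ|²)·P_inc = 324 mW

P_reflected ≈ 68 mW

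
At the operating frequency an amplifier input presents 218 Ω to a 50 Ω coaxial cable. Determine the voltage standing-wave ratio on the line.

VSWR ≈ 4.36

Γ = (218 − 50)/(218 + 50) = 0.627
VSWR = (1 + 0.627)/(1 − 0.627)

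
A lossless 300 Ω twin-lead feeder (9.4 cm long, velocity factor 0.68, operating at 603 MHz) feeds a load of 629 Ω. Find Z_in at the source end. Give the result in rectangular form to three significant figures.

λ = v/f = 0.68·c / 603 MHz = 0.338 m
βl = 2π·l/λ = 2π × 0.278 = 100°
tan(βl) = tan(100°) = -5.66
Z_in = Z_0·(Z_L + jZ_0·tanβl)/(Z_0 + jZ_L·tanβl)
     = 300·(629 − j1700)/(300 − j3560)

Z_in ≈ 147 + j40.7 Ω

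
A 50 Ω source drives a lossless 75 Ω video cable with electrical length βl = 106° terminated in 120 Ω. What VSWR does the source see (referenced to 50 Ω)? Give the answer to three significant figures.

tan(βl) = -3.49
Z_in = Z_0·(Z_L + jZ_0·tanβl)/(Z_0 + jZ_L·tanβl) = 49.2 + j12.7 Ω
Γ_s = (Z_in − Z_s)/(Z_in + Z_s) = (-0.849 + j12.7)/(99.2 + j12.7), |Γ_s| = 0.127
VSWR = (1 + |Γ_s|)/(1 − |Γ_s|)

VSWR ≈ 1.29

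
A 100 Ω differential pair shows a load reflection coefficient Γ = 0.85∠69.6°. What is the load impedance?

Z_L ≈ 24.6 + j141 Ω

Z_L = Z_0·(1 + Γ)/(1 − Γ) = 100·(1.3 + j0.797)/(0.704 − j0.797)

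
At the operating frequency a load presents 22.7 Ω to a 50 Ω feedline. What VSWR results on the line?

VSWR ≈ 2.2

Γ = (22.7 − 50)/(22.7 + 50) = -0.376
VSWR = (1 + 0.376)/(1 − 0.376)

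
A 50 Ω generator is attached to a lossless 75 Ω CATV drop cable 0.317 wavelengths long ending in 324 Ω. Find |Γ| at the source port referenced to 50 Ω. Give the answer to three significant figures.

βl = 2π × 0.317 = 114°
tan(βl) = -2.23
Z_in = Z_0·(Z_L + jZ_0·tanβl)/(Z_0 + jZ_L·tanβl) = 20.6 + j31.4 Ω
Γ_s = (Z_in − Z_s)/(Z_in + Z_s) = (-29.4 + j31.4)/(70.6 + j31.4), |Γ_s| = 0.557

|Γ| ≈ 0.557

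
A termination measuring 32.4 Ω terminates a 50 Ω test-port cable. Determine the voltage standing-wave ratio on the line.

For a purely resistive load, VSWR = R_L/Z_0 or Z_0/R_L (whichever > 1) = 50/32.4

VSWR ≈ 1.54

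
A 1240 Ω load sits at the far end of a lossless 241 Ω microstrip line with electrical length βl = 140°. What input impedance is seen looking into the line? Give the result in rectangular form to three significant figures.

tan(βl) = tan(140°) = -0.839
Z_in = Z_0·(Z_L + jZ_0·tanβl)/(Z_0 + jZ_L·tanβl)
     = 241·(1240 − j202)/(241 − j1040)

Z_in ≈ 108 + j262 Ω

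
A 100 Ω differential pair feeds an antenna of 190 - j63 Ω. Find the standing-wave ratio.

Γ = (Z_L − Z_0)/(Z_L + Z_0) = (90 − j63)/(290 − j63)
|Γ| = 110/297 = 0.37
VSWR = (1 + |Γ|)/(1 − |Γ|) = 1.37/0.63

VSWR ≈ 2.18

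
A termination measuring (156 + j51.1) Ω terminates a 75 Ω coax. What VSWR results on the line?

VSWR ≈ 2.36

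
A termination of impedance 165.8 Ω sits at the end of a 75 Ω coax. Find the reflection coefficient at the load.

Γ = (Z_L − Z_0)/(Z_L + Z_0) = (165.8 − 75)/(165.8 + 75) = 90.8/240.8

Γ = 0.377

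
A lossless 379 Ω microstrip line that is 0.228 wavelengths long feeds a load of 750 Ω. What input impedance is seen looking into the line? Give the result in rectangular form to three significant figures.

βl = 2π × 0.228 = 82.1°
tan(βl) = tan(82.1°) = 7.19
Z_in = Z_0·(Z_L + jZ_0·tanβl)/(Z_0 + jZ_L·tanβl)
     = 379·(750 + j2720)/(379 + j5390)

Z_in ≈ 194 − j39.1 Ω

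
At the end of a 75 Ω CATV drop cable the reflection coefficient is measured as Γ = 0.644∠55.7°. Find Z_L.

Z_L = Z_0·(1 + Γ)/(1 − Γ) = 75·(1.36 + j0.532)/(0.637 − j0.532)

Z_L ≈ 63.7 + j116 Ω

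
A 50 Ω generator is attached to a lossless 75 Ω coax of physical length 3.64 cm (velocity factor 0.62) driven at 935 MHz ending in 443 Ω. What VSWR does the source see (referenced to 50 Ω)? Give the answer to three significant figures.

λ = v/f = 0.62·c / 935 MHz = 0.199 m
βl = 2π·l/λ = 2π × 0.183 = 65.9°
tan(βl) = 2.23
Z_in = Z_0·(Z_L + jZ_0·tanβl)/(Z_0 + jZ_L·tanβl) = 15.2 − j32.4 Ω
Γ_s = (Z_in − Z_s)/(Z_in + Z_s) = (-34.8 − j32.4)/(65.2 − j32.4), |Γ_s| = 0.654
VSWR = (1 + |Γ_s|)/(1 − |Γ_s|)

VSWR ≈ 4.78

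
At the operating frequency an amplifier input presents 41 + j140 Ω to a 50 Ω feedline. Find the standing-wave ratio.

Γ = (Z_L − Z_0)/(Z_L + Z_0) = (-9 + j140)/(91 + j140)
|Γ| = 140/167 = 0.84
VSWR = (1 + |Γ|)/(1 − |Γ|) = 1.84/0.16

VSWR ≈ 11.5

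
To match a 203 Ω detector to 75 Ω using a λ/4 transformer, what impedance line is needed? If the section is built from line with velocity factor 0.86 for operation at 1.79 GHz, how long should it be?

Z_qwt ≈ 123 Ω; length ≈ 3.6 cm

Z_qwt = √(Z_0·R_L) = √(75 × 203) = √15220
λ = 0.86·c/f = 0.144 m, so l = λ/4 = 0.036 m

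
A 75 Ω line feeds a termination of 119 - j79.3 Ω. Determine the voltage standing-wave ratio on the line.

Γ = (Z_L − Z_0)/(Z_L + Z_0) = (44 − j79.3)/(194 − j79.3)
|Γ| = 90.7/210 = 0.433
VSWR = (1 + |Γ|)/(1 − |Γ|) = 1.43/0.567

VSWR ≈ 2.53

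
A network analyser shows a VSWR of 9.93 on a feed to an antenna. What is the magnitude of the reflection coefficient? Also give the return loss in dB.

|Γ| ≈ 0.817; return loss ≈ 1.76 dB

|Γ| = (S − 1)/(S + 1) = (9.93 − 1)/(9.93 + 1) = 8.93/10.9
RL = −20·log₁₀|Γ| = −20·log₁₀(0.817)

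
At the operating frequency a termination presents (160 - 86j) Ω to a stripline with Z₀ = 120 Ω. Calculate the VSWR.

VSWR ≈ 1.96

Γ = (Z_L − Z_0)/(Z_L + Z_0) = (40 − j86)/(280 − j86)
|Γ| = 94.8/293 = 0.324
VSWR = (1 + |Γ|)/(1 − |Γ|) = 1.32/0.676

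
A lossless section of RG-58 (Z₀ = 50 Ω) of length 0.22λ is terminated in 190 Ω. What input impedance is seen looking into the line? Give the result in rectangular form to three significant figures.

Z_in ≈ 13.6 − j8.86 Ω

βl = 2π × 0.22 = 79.2°
tan(βl) = tan(79.2°) = 5.24
Z_in = Z_0·(Z_L + jZ_0·tanβl)/(Z_0 + jZ_L·tanβl)
     = 50·(190 + j262)/(50 + j996)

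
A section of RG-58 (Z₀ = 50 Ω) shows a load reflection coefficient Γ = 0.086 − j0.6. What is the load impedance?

Z_L = Z_0·(1 + Γ)/(1 − Γ) = 50·(1.09 − j0.6)/(0.914 + j0.6)

Z_L ≈ 26.5 − j50.2 Ω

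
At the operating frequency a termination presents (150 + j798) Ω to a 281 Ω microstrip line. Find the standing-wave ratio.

Γ = (Z_L − Z_0)/(Z_L + Z_0) = (-131 + j798)/(431 + j798)
|Γ| = 809/907 = 0.892
VSWR = (1 + |Γ|)/(1 − |Γ|) = 1.89/0.108

VSWR ≈ 17.5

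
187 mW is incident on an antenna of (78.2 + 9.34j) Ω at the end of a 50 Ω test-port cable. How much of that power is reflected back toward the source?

P_reflected ≈ 9.99 mW

|Γ| = |(28.2 + j9.34)/(128.2 + j9.34)| = 0.231
|Γ|² = 0.0534
P_refl = |Γ|²·P_inc = 9.99 mW, P_del = (1 − |Γ|²)·P_inc = 177 mW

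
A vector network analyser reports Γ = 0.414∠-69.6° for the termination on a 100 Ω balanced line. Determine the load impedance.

Z_L = Z_0·(1 + Γ)/(1 − Γ) = 100·(1.14 − j0.388)/(0.856 + j0.388)

Z_L ≈ 93.9 − j87.9 Ω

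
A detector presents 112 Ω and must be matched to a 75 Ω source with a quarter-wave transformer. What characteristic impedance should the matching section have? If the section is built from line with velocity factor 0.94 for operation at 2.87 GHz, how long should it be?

Z_qwt = √(Z_0·R_L) = √(75 × 112) = √8400
λ = 0.94·c/f = 0.0983 m, so l = λ/4 = 0.0246 m

Z_qwt ≈ 91.7 Ω; length ≈ 2.46 cm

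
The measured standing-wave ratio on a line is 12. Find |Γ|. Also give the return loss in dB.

|Γ| ≈ 0.846; return loss ≈ 1.45 dB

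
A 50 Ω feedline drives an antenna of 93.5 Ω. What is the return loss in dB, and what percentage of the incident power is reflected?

RL ≈ 10.4 dB; 9.19% of incident power reflected

Γ = (93.5 − 50)/(93.5 + 50) = 0.303
RL = −20·log₁₀(0.303) = 10.4 dB
P_refl/P_inc = |Γ|² = 0.0919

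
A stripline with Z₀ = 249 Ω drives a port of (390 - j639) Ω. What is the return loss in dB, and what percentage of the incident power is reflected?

RL ≈ 2.8 dB; 52.4% of incident power reflected

Γ = (141 − j639)/(639 − j639), |Γ| = 0.724
RL = −20·log₁₀(0.724) = 2.8 dB
P_refl/P_inc = |Γ|² = 0.524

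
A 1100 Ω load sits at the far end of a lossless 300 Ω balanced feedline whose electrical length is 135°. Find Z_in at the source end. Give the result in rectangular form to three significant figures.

Z_in ≈ 152 + j258 Ω

tan(βl) = tan(135°) = -1
Z_in = Z_0·(Z_L + jZ_0·tanβl)/(Z_0 + jZ_L·tanβl)
     = 300·(1100 − j300)/(300 − j1100)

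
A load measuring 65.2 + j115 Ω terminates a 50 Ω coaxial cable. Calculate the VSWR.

VSWR ≈ 5.96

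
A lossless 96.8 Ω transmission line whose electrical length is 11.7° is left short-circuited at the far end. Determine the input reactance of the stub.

tan(βl) = 0.207
For a short-circuited stub, Z_in = jZ_0·tan(βl)

X_in ≈ 20 Ω (inductive)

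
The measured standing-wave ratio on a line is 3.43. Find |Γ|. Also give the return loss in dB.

|Γ| ≈ 0.549; return loss ≈ 5.22 dB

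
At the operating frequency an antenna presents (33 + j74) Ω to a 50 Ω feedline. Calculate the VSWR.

Γ = (Z_L − Z_0)/(Z_L + Z_0) = (-17 + j74)/(83 + j74)
|Γ| = 75.9/111 = 0.683
VSWR = (1 + |Γ|)/(1 − |Γ|) = 1.68/0.317

VSWR ≈ 5.31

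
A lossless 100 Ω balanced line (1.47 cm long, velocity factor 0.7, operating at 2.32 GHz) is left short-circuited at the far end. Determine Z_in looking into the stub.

Z_in ≈ +j163 Ω

λ = v/f = 0.7·c / 2.32 GHz = 0.0905 m
βl = 2π·l/λ = 2π × 0.162 = 58.5°
tan(βl) = 1.63
For a short-circuited stub, Z_in = jZ_0·tan(βl)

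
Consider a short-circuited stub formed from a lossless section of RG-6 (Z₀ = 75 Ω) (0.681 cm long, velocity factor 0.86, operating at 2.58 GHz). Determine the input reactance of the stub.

X_in ≈ 34.2 Ω (inductive)

λ = v/f = 0.86·c / 2.58 GHz = 0.1 m
βl = 2π·l/λ = 2π × 0.0681 = 24.5°
tan(βl) = 0.456
For a short-circuited stub, Z_in = jZ_0·tan(βl)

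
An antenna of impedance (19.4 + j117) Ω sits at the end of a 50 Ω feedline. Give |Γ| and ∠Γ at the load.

Γ = (Z_L − Z_0)/(Z_L + Z_0) = (-30.6 + j117)/(69.4 + j117)
|Γ| = 121/136 = 0.889

Γ ≈ 0.889 ∠ 45.3°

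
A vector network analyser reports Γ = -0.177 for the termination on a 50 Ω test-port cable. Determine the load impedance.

Z_L = Z_0·(1 + Γ)/(1 − Γ) = 50·(0.823)/(1.18)

Z_L ≈ 35 Ω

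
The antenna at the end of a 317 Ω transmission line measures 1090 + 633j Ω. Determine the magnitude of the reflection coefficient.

Γ = (Z_L − Z_0)/(Z_L + Z_0) = (773 + j633)/(1407 + j633)
|Γ| = 999/1540

|Γ| ≈ 0.648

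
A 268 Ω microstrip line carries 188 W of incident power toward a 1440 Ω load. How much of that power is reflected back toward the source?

P_reflected ≈ 88.5 W

Γ = (1440 − 268)/(1440 + 268) = 0.686
|Γ|² = 0.471
P_refl = |Γ|²·P_inc = 88.5 W, P_del = (1 − |Γ|²)·P_inc = 99.5 W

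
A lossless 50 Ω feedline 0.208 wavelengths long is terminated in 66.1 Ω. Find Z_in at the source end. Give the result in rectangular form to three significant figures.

βl = 2π × 0.208 = 74.9°
tan(βl) = tan(74.9°) = 3.7
Z_in = Z_0·(Z_L + jZ_0·tanβl)/(Z_0 + jZ_L·tanβl)
     = 50·(66.1 + j185)/(50 + j245)

Z_in ≈ 39 − j5.55 Ω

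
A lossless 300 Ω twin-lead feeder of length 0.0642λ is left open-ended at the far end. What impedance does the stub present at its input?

βl = 2π × 0.0642 = 23.1°
tan(βl) = 0.427
For an open-ended stub, Z_in = −jZ_0·cot(βl) = −jZ_0/tan(βl)

Z_in ≈ −j703 Ω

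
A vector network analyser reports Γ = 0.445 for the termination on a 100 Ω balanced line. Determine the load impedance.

Z_L ≈ 260 Ω

Z_L = Z_0·(1 + Γ)/(1 − Γ) = 100·(1.45)/(0.555)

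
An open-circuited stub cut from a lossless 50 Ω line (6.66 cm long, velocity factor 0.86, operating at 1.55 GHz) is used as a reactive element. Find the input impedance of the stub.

Z_in ≈ +j68.9 Ω

λ = v/f = 0.86·c / 1.55 GHz = 0.166 m
βl = 2π·l/λ = 2π × 0.4 = 144°
tan(βl) = -0.725
For an open-circuited stub, Z_in = −jZ_0·cot(βl) = −jZ_0/tan(βl)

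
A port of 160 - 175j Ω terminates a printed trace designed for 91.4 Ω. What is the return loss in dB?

RL ≈ 4.24 dB

Γ = (68.6 − j175)/(251.4 − j175), |Γ| = 0.614
RL = −20·log₁₀|Γ| = −20·log₁₀(0.614)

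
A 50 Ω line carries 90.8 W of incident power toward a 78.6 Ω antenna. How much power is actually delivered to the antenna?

Γ = (78.6 − 50)/(78.6 + 50) = 0.222
|Γ|² = 0.0495
P_refl = |Γ|²·P_inc = 4.49 W, P_del = (1 − |Γ|²)·P_inc = 86.3 W

P_delivered ≈ 86.3 W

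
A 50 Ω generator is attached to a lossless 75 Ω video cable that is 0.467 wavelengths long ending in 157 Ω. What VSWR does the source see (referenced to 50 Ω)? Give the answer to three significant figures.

βl = 2π × 0.467 = 168°
tan(βl) = -0.21
Z_in = Z_0·(Z_L + jZ_0·tanβl)/(Z_0 + jZ_L·tanβl) = 137 + j44.7 Ω
Γ_s = (Z_in − Z_s)/(Z_in + Z_s) = (87.3 + j44.7)/(187 + j44.7), |Γ_s| = 0.509
VSWR = (1 + |Γ_s|)/(1 − |Γ_s|)

VSWR ≈ 3.08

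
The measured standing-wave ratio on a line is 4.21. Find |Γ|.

|Γ| ≈ 0.616

|Γ| = (S − 1)/(S + 1) = (4.21 − 1)/(4.21 + 1) = 3.21/5.21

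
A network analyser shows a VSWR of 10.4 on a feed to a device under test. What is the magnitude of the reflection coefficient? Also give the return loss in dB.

|Γ| ≈ 0.825; return loss ≈ 1.68 dB

|Γ| = (S − 1)/(S + 1) = (10.4 − 1)/(10.4 + 1) = 9.4/11.4
RL = −20·log₁₀|Γ| = −20·log₁₀(0.825)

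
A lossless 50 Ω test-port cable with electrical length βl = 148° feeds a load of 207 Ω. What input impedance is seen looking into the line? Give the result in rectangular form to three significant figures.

tan(βl) = tan(148°) = -0.625
Z_in = Z_0·(Z_L + jZ_0·tanβl)/(Z_0 + jZ_L·tanβl)
     = 50·(207 − j31.2)/(50 − j129)

Z_in ≈ 37.4 + j65.6 Ω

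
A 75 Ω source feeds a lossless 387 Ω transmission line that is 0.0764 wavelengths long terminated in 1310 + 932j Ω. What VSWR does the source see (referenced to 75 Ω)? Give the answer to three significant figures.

VSWR ≈ 24.1

βl = 2π × 0.0764 = 27.5°
tan(βl) = 0.521
Z_in = Z_0·(Z_L + jZ_0·tanβl)/(Z_0 + jZ_L·tanβl) = 525 − j819 Ω
Γ_s = (Z_in − Z_s)/(Z_in + Z_s) = (450 − j819)/(600 − j819), |Γ_s| = 0.92
VSWR = (1 + |Γ_s|)/(1 − |Γ_s|)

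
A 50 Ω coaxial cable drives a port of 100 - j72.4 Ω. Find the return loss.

Γ = (50 − j72.4)/(150 − j72.4), |Γ| = 0.528
RL = −20·log₁₀|Γ| = −20·log₁₀(0.528)

RL ≈ 5.54 dB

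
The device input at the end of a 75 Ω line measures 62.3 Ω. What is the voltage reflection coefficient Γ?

Γ = (Z_L − Z_0)/(Z_L + Z_0) = (62.3 − 75)/(62.3 + 75) = -12.7/137.3

Γ = -0.0925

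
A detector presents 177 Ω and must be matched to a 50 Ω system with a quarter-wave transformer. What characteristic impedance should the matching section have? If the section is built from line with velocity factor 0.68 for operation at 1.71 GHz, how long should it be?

Z_qwt = √(Z_0·R_L) = √(50 × 177) = √8850
λ = 0.68·c/f = 0.119 m, so l = λ/4 = 0.0298 m

Z_qwt ≈ 94.1 Ω; length ≈ 2.98 cm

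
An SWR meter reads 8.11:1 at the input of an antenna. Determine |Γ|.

|Γ| ≈ 0.78

|Γ| = (S − 1)/(S + 1) = (8.11 − 1)/(8.11 + 1) = 7.11/9.11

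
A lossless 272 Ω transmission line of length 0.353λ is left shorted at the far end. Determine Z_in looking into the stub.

βl = 2π × 0.353 = 127°
tan(βl) = -1.32
For a shorted stub, Z_in = jZ_0·tan(βl)

Z_in ≈ −j360 Ω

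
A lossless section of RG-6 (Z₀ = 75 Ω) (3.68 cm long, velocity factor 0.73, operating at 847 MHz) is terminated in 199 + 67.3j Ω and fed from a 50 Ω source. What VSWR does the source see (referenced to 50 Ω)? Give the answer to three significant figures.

VSWR ≈ 3.36

λ = v/f = 0.73·c / 847 MHz = 0.259 m
βl = 2π·l/λ = 2π × 0.142 = 51.2°
tan(βl) = 1.25
Z_in = Z_0·(Z_L + jZ_0·tanβl)/(Z_0 + jZ_L·tanβl) = 46.4 − j61.9 Ω
Γ_s = (Z_in − Z_s)/(Z_in + Z_s) = (-3.57 − j61.9)/(96.4 − j61.9), |Γ_s| = 0.541
VSWR = (1 + |Γ_s|)/(1 − |Γ_s|)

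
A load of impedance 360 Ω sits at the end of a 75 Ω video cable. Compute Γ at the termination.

Γ = 0.655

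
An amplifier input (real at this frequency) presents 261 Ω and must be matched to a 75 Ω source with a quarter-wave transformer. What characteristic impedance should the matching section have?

Z_qwt = √(Z_0·R_L) = √(75 × 261) = √19580

Z_qwt ≈ 140 Ω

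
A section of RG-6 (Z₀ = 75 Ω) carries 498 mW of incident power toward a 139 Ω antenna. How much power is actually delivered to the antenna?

Γ = (139 − 75)/(139 + 75) = 0.299
|Γ|² = 0.0894
P_refl = |Γ|²·P_inc = 44.5 mW, P_del = (1 − |Γ|²)·P_inc = 453 mW

P_delivered ≈ 453 mW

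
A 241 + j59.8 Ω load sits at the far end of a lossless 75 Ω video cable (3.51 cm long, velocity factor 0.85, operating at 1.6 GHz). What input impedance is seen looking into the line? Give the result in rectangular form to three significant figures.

Z_in ≈ 23.3 − j18.6 Ω

λ = v/f = 0.85·c / 1.6 GHz = 0.159 m
βl = 2π·l/λ = 2π × 0.22 = 79.3°
tan(βl) = tan(79.3°) = 5.28
Z_in = Z_0·(Z_L + jZ_0·tanβl)/(Z_0 + jZ_L·tanβl)
     = 75·(241 + j456)/(-241 + j1270)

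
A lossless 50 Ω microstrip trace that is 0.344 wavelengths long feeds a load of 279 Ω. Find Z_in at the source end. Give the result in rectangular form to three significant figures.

βl = 2π × 0.344 = 124°
tan(βl) = tan(124°) = -1.49
Z_in = Z_0·(Z_L + jZ_0·tanβl)/(Z_0 + jZ_L·tanβl)
     = 50·(279 − j74.6)/(50 − j416)

Z_in ≈ 12.8 + j32 Ω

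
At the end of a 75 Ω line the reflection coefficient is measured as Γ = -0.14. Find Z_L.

Z_L = Z_0·(1 + Γ)/(1 − Γ) = 75·(0.86)/(1.14)

Z_L ≈ 56.6 Ω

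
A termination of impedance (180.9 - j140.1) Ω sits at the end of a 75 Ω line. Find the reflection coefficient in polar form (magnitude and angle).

Γ = (Z_L − Z_0)/(Z_L + Z_0) = (105.9 − j140.1)/(255.9 − j140.1)
|Γ| = 176/292 = 0.602

Γ ≈ 0.602 ∠ -24.2°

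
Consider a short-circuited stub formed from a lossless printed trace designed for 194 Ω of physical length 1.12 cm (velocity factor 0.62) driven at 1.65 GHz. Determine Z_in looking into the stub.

Z_in ≈ +j140 Ω

λ = v/f = 0.62·c / 1.65 GHz = 0.113 m
βl = 2π·l/λ = 2π × 0.0994 = 35.8°
tan(βl) = 0.72
For a short-circuited stub, Z_in = jZ_0·tan(βl)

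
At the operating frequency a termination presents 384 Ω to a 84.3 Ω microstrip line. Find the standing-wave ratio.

Γ = (384 − 84.3)/(384 + 84.3) = 0.64
VSWR = (1 + 0.64)/(1 − 0.64)

VSWR ≈ 4.56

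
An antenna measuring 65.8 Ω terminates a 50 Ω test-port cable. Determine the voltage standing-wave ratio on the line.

VSWR ≈ 1.32

Γ = (65.8 − 50)/(65.8 + 50) = 0.136
VSWR = (1 + 0.136)/(1 − 0.136)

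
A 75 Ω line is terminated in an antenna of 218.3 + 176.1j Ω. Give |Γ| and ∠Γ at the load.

Γ ≈ 0.664 ∠ 19.9°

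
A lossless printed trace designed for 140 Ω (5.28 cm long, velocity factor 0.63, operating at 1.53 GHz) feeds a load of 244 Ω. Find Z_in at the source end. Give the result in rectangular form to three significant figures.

Z_in ≈ 175 + j80.8 Ω

λ = v/f = 0.63·c / 1.53 GHz = 0.124 m
βl = 2π·l/λ = 2π × 0.427 = 154°
tan(βl) = tan(154°) = -0.49
Z_in = Z_0·(Z_L + jZ_0·tanβl)/(Z_0 + jZ_L·tanβl)
     = 140·(244 − j68.7)/(140 − j120)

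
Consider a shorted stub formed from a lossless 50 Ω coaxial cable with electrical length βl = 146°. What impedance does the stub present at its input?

tan(βl) = -0.675
For a shorted stub, Z_in = jZ_0·tan(βl)

Z_in ≈ −j33.7 Ω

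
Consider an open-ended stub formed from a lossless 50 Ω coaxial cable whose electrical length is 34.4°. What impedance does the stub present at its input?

Z_in ≈ −j73 Ω

tan(βl) = 0.685
For an open-ended stub, Z_in = −jZ_0·cot(βl) = −jZ_0/tan(βl)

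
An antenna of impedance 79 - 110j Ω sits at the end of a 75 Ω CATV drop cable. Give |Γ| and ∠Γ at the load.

Γ ≈ 0.582 ∠ -52.4°

Γ = (Z_L − Z_0)/(Z_L + Z_0) = (4 − j110)/(154 − j110)
|Γ| = 110/189 = 0.582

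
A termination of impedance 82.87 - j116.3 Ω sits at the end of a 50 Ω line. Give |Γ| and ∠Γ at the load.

Γ ≈ 0.684 ∠ -33°

Γ = (Z_L − Z_0)/(Z_L + Z_0) = (32.87 − j116.3)/(132.9 − j116.3)
|Γ| = 121/177 = 0.684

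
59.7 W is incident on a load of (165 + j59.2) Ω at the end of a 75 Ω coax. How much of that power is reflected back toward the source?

P_reflected ≈ 11.3 W

|Γ| = |(90 + j59.2)/(240 + j59.2)| = 0.436
|Γ|² = 0.19
P_refl = |Γ|²·P_inc = 11.3 W, P_del = (1 − |Γ|²)·P_inc = 48.4 W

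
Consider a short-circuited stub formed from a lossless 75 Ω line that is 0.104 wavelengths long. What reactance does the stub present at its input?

βl = 2π × 0.104 = 37.4°
tan(βl) = 0.766
For a short-circuited stub, Z_in = jZ_0·tan(βl)

X_in ≈ 57.4 Ω (inductive)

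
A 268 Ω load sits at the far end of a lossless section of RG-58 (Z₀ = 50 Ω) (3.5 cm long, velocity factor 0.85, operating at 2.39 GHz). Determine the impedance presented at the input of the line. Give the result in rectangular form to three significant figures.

λ = v/f = 0.85·c / 2.39 GHz = 0.107 m
βl = 2π·l/λ = 2π × 0.328 = 118°
tan(βl) = tan(118°) = -1.87
Z_in = Z_0·(Z_L + jZ_0·tanβl)/(Z_0 + jZ_L·tanβl)
     = 50·(268 − j93.7)/(50 − j502)

Z_in ≈ 11.9 + j25.5 Ω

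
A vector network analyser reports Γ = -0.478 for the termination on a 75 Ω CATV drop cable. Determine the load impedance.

Z_L ≈ 26.5 Ω

Z_L = Z_0·(1 + Γ)/(1 − Γ) = 75·(0.522)/(1.48)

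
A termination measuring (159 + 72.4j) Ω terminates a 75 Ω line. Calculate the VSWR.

Γ = (Z_L − Z_0)/(Z_L + Z_0) = (84 + j72.4)/(234 + j72.4)
|Γ| = 111/245 = 0.453
VSWR = (1 + |Γ|)/(1 − |Γ|) = 1.45/0.547

VSWR ≈ 2.65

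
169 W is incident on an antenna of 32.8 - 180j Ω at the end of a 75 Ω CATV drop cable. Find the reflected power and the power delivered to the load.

|Γ| = |(-42.2 − j180)/(107.8 − j180)| = 0.881
|Γ|² = 0.776
P_refl = |Γ|²·P_inc = 131 W, P_del = (1 − |Γ|²)·P_inc = 37.8 W

P_reflected ≈ 131 W; P_delivered ≈ 37.8 W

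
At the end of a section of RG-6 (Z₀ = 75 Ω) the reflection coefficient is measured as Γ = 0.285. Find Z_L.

Z_L ≈ 135 Ω

Z_L = Z_0·(1 + Γ)/(1 − Γ) = 75·(1.28)/(0.715)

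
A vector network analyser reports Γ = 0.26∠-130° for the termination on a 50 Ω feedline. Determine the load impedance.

Z_L ≈ 33.3 − j14.2 Ω

Z_L = Z_0·(1 + Γ)/(1 − Γ) = 50·(0.833 − j0.199)/(1.17 + j0.199)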